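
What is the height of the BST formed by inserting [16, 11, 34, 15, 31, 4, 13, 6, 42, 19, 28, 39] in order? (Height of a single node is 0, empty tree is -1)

Insertion order: [16, 11, 34, 15, 31, 4, 13, 6, 42, 19, 28, 39]
Tree (level-order array): [16, 11, 34, 4, 15, 31, 42, None, 6, 13, None, 19, None, 39, None, None, None, None, None, None, 28]
Compute height bottom-up (empty subtree = -1):
  height(6) = 1 + max(-1, -1) = 0
  height(4) = 1 + max(-1, 0) = 1
  height(13) = 1 + max(-1, -1) = 0
  height(15) = 1 + max(0, -1) = 1
  height(11) = 1 + max(1, 1) = 2
  height(28) = 1 + max(-1, -1) = 0
  height(19) = 1 + max(-1, 0) = 1
  height(31) = 1 + max(1, -1) = 2
  height(39) = 1 + max(-1, -1) = 0
  height(42) = 1 + max(0, -1) = 1
  height(34) = 1 + max(2, 1) = 3
  height(16) = 1 + max(2, 3) = 4
Height = 4


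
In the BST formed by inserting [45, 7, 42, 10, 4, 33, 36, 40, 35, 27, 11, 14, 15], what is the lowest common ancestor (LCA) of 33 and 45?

Tree insertion order: [45, 7, 42, 10, 4, 33, 36, 40, 35, 27, 11, 14, 15]
Tree (level-order array): [45, 7, None, 4, 42, None, None, 10, None, None, 33, 27, 36, 11, None, 35, 40, None, 14, None, None, None, None, None, 15]
In a BST, the LCA of p=33, q=45 is the first node v on the
root-to-leaf path with p <= v <= q (go left if both < v, right if both > v).
Walk from root:
  at 45: 33 <= 45 <= 45, this is the LCA
LCA = 45


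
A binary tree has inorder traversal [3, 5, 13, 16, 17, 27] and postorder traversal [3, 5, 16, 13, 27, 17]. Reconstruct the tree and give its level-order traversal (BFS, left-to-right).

Inorder:   [3, 5, 13, 16, 17, 27]
Postorder: [3, 5, 16, 13, 27, 17]
Algorithm: postorder visits root last, so walk postorder right-to-left;
each value is the root of the current inorder slice — split it at that
value, recurse on the right subtree first, then the left.
Recursive splits:
  root=17; inorder splits into left=[3, 5, 13, 16], right=[27]
  root=27; inorder splits into left=[], right=[]
  root=13; inorder splits into left=[3, 5], right=[16]
  root=16; inorder splits into left=[], right=[]
  root=5; inorder splits into left=[3], right=[]
  root=3; inorder splits into left=[], right=[]
Reconstructed level-order: [17, 13, 27, 5, 16, 3]


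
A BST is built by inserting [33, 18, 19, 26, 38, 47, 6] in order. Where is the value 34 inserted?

Starting tree (level order): [33, 18, 38, 6, 19, None, 47, None, None, None, 26]
Insertion path: 33 -> 38
Result: insert 34 as left child of 38
Final tree (level order): [33, 18, 38, 6, 19, 34, 47, None, None, None, 26]


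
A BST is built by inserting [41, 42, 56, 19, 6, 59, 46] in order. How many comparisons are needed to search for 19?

Search path for 19: 41 -> 19
Found: True
Comparisons: 2


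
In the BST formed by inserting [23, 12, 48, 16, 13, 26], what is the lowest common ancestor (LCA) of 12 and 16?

Tree insertion order: [23, 12, 48, 16, 13, 26]
Tree (level-order array): [23, 12, 48, None, 16, 26, None, 13]
In a BST, the LCA of p=12, q=16 is the first node v on the
root-to-leaf path with p <= v <= q (go left if both < v, right if both > v).
Walk from root:
  at 23: both 12 and 16 < 23, go left
  at 12: 12 <= 12 <= 16, this is the LCA
LCA = 12


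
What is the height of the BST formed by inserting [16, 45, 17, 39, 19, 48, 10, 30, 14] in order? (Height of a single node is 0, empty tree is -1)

Insertion order: [16, 45, 17, 39, 19, 48, 10, 30, 14]
Tree (level-order array): [16, 10, 45, None, 14, 17, 48, None, None, None, 39, None, None, 19, None, None, 30]
Compute height bottom-up (empty subtree = -1):
  height(14) = 1 + max(-1, -1) = 0
  height(10) = 1 + max(-1, 0) = 1
  height(30) = 1 + max(-1, -1) = 0
  height(19) = 1 + max(-1, 0) = 1
  height(39) = 1 + max(1, -1) = 2
  height(17) = 1 + max(-1, 2) = 3
  height(48) = 1 + max(-1, -1) = 0
  height(45) = 1 + max(3, 0) = 4
  height(16) = 1 + max(1, 4) = 5
Height = 5


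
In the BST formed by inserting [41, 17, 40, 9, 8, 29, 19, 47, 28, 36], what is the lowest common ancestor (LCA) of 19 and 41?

Tree insertion order: [41, 17, 40, 9, 8, 29, 19, 47, 28, 36]
Tree (level-order array): [41, 17, 47, 9, 40, None, None, 8, None, 29, None, None, None, 19, 36, None, 28]
In a BST, the LCA of p=19, q=41 is the first node v on the
root-to-leaf path with p <= v <= q (go left if both < v, right if both > v).
Walk from root:
  at 41: 19 <= 41 <= 41, this is the LCA
LCA = 41


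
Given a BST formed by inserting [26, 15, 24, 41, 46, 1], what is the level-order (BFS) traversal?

Tree insertion order: [26, 15, 24, 41, 46, 1]
Tree (level-order array): [26, 15, 41, 1, 24, None, 46]
BFS from the root, enqueuing left then right child of each popped node:
  queue [26] -> pop 26, enqueue [15, 41], visited so far: [26]
  queue [15, 41] -> pop 15, enqueue [1, 24], visited so far: [26, 15]
  queue [41, 1, 24] -> pop 41, enqueue [46], visited so far: [26, 15, 41]
  queue [1, 24, 46] -> pop 1, enqueue [none], visited so far: [26, 15, 41, 1]
  queue [24, 46] -> pop 24, enqueue [none], visited so far: [26, 15, 41, 1, 24]
  queue [46] -> pop 46, enqueue [none], visited so far: [26, 15, 41, 1, 24, 46]
Result: [26, 15, 41, 1, 24, 46]


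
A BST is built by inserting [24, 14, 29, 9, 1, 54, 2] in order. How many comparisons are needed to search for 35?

Search path for 35: 24 -> 29 -> 54
Found: False
Comparisons: 3


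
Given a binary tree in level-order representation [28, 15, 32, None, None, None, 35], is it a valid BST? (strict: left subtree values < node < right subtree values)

Level-order array: [28, 15, 32, None, None, None, 35]
Validate using subtree bounds (lo, hi): at each node, require lo < value < hi,
then recurse left with hi=value and right with lo=value.
Preorder trace (stopping at first violation):
  at node 28 with bounds (-inf, +inf): OK
  at node 15 with bounds (-inf, 28): OK
  at node 32 with bounds (28, +inf): OK
  at node 35 with bounds (32, +inf): OK
No violation found at any node.
Result: Valid BST


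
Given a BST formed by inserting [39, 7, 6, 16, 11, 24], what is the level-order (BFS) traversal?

Tree insertion order: [39, 7, 6, 16, 11, 24]
Tree (level-order array): [39, 7, None, 6, 16, None, None, 11, 24]
BFS from the root, enqueuing left then right child of each popped node:
  queue [39] -> pop 39, enqueue [7], visited so far: [39]
  queue [7] -> pop 7, enqueue [6, 16], visited so far: [39, 7]
  queue [6, 16] -> pop 6, enqueue [none], visited so far: [39, 7, 6]
  queue [16] -> pop 16, enqueue [11, 24], visited so far: [39, 7, 6, 16]
  queue [11, 24] -> pop 11, enqueue [none], visited so far: [39, 7, 6, 16, 11]
  queue [24] -> pop 24, enqueue [none], visited so far: [39, 7, 6, 16, 11, 24]
Result: [39, 7, 6, 16, 11, 24]


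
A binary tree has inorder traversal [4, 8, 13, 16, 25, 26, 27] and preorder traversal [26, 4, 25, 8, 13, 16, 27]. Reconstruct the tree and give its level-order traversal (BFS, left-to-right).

Inorder:  [4, 8, 13, 16, 25, 26, 27]
Preorder: [26, 4, 25, 8, 13, 16, 27]
Algorithm: preorder visits root first, so consume preorder in order;
for each root, split the current inorder slice at that value into
left-subtree inorder and right-subtree inorder, then recurse.
Recursive splits:
  root=26; inorder splits into left=[4, 8, 13, 16, 25], right=[27]
  root=4; inorder splits into left=[], right=[8, 13, 16, 25]
  root=25; inorder splits into left=[8, 13, 16], right=[]
  root=8; inorder splits into left=[], right=[13, 16]
  root=13; inorder splits into left=[], right=[16]
  root=16; inorder splits into left=[], right=[]
  root=27; inorder splits into left=[], right=[]
Reconstructed level-order: [26, 4, 27, 25, 8, 13, 16]


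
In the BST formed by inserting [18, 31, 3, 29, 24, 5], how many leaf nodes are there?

Tree built from: [18, 31, 3, 29, 24, 5]
Tree (level-order array): [18, 3, 31, None, 5, 29, None, None, None, 24]
Rule: A leaf has 0 children.
Per-node child counts:
  node 18: 2 child(ren)
  node 3: 1 child(ren)
  node 5: 0 child(ren)
  node 31: 1 child(ren)
  node 29: 1 child(ren)
  node 24: 0 child(ren)
Matching nodes: [5, 24]
Count of leaf nodes: 2


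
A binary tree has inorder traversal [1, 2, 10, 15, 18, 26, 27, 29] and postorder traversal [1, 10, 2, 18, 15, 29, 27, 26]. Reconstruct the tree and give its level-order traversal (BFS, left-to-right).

Inorder:   [1, 2, 10, 15, 18, 26, 27, 29]
Postorder: [1, 10, 2, 18, 15, 29, 27, 26]
Algorithm: postorder visits root last, so walk postorder right-to-left;
each value is the root of the current inorder slice — split it at that
value, recurse on the right subtree first, then the left.
Recursive splits:
  root=26; inorder splits into left=[1, 2, 10, 15, 18], right=[27, 29]
  root=27; inorder splits into left=[], right=[29]
  root=29; inorder splits into left=[], right=[]
  root=15; inorder splits into left=[1, 2, 10], right=[18]
  root=18; inorder splits into left=[], right=[]
  root=2; inorder splits into left=[1], right=[10]
  root=10; inorder splits into left=[], right=[]
  root=1; inorder splits into left=[], right=[]
Reconstructed level-order: [26, 15, 27, 2, 18, 29, 1, 10]


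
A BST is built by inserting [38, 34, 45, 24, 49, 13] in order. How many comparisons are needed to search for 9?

Search path for 9: 38 -> 34 -> 24 -> 13
Found: False
Comparisons: 4


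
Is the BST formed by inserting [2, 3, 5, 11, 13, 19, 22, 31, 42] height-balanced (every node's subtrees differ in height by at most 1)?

Tree (level-order array): [2, None, 3, None, 5, None, 11, None, 13, None, 19, None, 22, None, 31, None, 42]
Definition: a tree is height-balanced if, at every node, |h(left) - h(right)| <= 1 (empty subtree has height -1).
Bottom-up per-node check:
  node 42: h_left=-1, h_right=-1, diff=0 [OK], height=0
  node 31: h_left=-1, h_right=0, diff=1 [OK], height=1
  node 22: h_left=-1, h_right=1, diff=2 [FAIL (|-1-1|=2 > 1)], height=2
  node 19: h_left=-1, h_right=2, diff=3 [FAIL (|-1-2|=3 > 1)], height=3
  node 13: h_left=-1, h_right=3, diff=4 [FAIL (|-1-3|=4 > 1)], height=4
  node 11: h_left=-1, h_right=4, diff=5 [FAIL (|-1-4|=5 > 1)], height=5
  node 5: h_left=-1, h_right=5, diff=6 [FAIL (|-1-5|=6 > 1)], height=6
  node 3: h_left=-1, h_right=6, diff=7 [FAIL (|-1-6|=7 > 1)], height=7
  node 2: h_left=-1, h_right=7, diff=8 [FAIL (|-1-7|=8 > 1)], height=8
Node 22 violates the condition: |-1 - 1| = 2 > 1.
Result: Not balanced


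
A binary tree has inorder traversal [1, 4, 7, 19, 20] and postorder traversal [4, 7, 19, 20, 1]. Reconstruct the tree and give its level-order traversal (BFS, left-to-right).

Inorder:   [1, 4, 7, 19, 20]
Postorder: [4, 7, 19, 20, 1]
Algorithm: postorder visits root last, so walk postorder right-to-left;
each value is the root of the current inorder slice — split it at that
value, recurse on the right subtree first, then the left.
Recursive splits:
  root=1; inorder splits into left=[], right=[4, 7, 19, 20]
  root=20; inorder splits into left=[4, 7, 19], right=[]
  root=19; inorder splits into left=[4, 7], right=[]
  root=7; inorder splits into left=[4], right=[]
  root=4; inorder splits into left=[], right=[]
Reconstructed level-order: [1, 20, 19, 7, 4]


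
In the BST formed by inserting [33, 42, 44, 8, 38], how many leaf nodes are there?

Tree built from: [33, 42, 44, 8, 38]
Tree (level-order array): [33, 8, 42, None, None, 38, 44]
Rule: A leaf has 0 children.
Per-node child counts:
  node 33: 2 child(ren)
  node 8: 0 child(ren)
  node 42: 2 child(ren)
  node 38: 0 child(ren)
  node 44: 0 child(ren)
Matching nodes: [8, 38, 44]
Count of leaf nodes: 3


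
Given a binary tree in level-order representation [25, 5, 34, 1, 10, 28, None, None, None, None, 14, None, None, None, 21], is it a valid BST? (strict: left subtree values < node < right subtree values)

Level-order array: [25, 5, 34, 1, 10, 28, None, None, None, None, 14, None, None, None, 21]
Validate using subtree bounds (lo, hi): at each node, require lo < value < hi,
then recurse left with hi=value and right with lo=value.
Preorder trace (stopping at first violation):
  at node 25 with bounds (-inf, +inf): OK
  at node 5 with bounds (-inf, 25): OK
  at node 1 with bounds (-inf, 5): OK
  at node 10 with bounds (5, 25): OK
  at node 14 with bounds (10, 25): OK
  at node 21 with bounds (14, 25): OK
  at node 34 with bounds (25, +inf): OK
  at node 28 with bounds (25, 34): OK
No violation found at any node.
Result: Valid BST


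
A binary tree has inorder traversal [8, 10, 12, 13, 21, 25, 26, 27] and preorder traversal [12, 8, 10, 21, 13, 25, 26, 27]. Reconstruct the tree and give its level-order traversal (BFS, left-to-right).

Inorder:  [8, 10, 12, 13, 21, 25, 26, 27]
Preorder: [12, 8, 10, 21, 13, 25, 26, 27]
Algorithm: preorder visits root first, so consume preorder in order;
for each root, split the current inorder slice at that value into
left-subtree inorder and right-subtree inorder, then recurse.
Recursive splits:
  root=12; inorder splits into left=[8, 10], right=[13, 21, 25, 26, 27]
  root=8; inorder splits into left=[], right=[10]
  root=10; inorder splits into left=[], right=[]
  root=21; inorder splits into left=[13], right=[25, 26, 27]
  root=13; inorder splits into left=[], right=[]
  root=25; inorder splits into left=[], right=[26, 27]
  root=26; inorder splits into left=[], right=[27]
  root=27; inorder splits into left=[], right=[]
Reconstructed level-order: [12, 8, 21, 10, 13, 25, 26, 27]


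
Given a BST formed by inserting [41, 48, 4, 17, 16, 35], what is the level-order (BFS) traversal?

Tree insertion order: [41, 48, 4, 17, 16, 35]
Tree (level-order array): [41, 4, 48, None, 17, None, None, 16, 35]
BFS from the root, enqueuing left then right child of each popped node:
  queue [41] -> pop 41, enqueue [4, 48], visited so far: [41]
  queue [4, 48] -> pop 4, enqueue [17], visited so far: [41, 4]
  queue [48, 17] -> pop 48, enqueue [none], visited so far: [41, 4, 48]
  queue [17] -> pop 17, enqueue [16, 35], visited so far: [41, 4, 48, 17]
  queue [16, 35] -> pop 16, enqueue [none], visited so far: [41, 4, 48, 17, 16]
  queue [35] -> pop 35, enqueue [none], visited so far: [41, 4, 48, 17, 16, 35]
Result: [41, 4, 48, 17, 16, 35]


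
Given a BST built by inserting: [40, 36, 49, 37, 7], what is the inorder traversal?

Tree insertion order: [40, 36, 49, 37, 7]
Tree (level-order array): [40, 36, 49, 7, 37]
Inorder traversal: [7, 36, 37, 40, 49]


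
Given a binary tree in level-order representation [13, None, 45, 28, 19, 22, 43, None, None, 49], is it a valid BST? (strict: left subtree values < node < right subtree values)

Level-order array: [13, None, 45, 28, 19, 22, 43, None, None, 49]
Validate using subtree bounds (lo, hi): at each node, require lo < value < hi,
then recurse left with hi=value and right with lo=value.
Preorder trace (stopping at first violation):
  at node 13 with bounds (-inf, +inf): OK
  at node 45 with bounds (13, +inf): OK
  at node 28 with bounds (13, 45): OK
  at node 22 with bounds (13, 28): OK
  at node 49 with bounds (13, 22): VIOLATION
Node 49 violates its bound: not (13 < 49 < 22).
Result: Not a valid BST


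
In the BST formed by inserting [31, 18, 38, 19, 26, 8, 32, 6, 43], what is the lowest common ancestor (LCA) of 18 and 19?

Tree insertion order: [31, 18, 38, 19, 26, 8, 32, 6, 43]
Tree (level-order array): [31, 18, 38, 8, 19, 32, 43, 6, None, None, 26]
In a BST, the LCA of p=18, q=19 is the first node v on the
root-to-leaf path with p <= v <= q (go left if both < v, right if both > v).
Walk from root:
  at 31: both 18 and 19 < 31, go left
  at 18: 18 <= 18 <= 19, this is the LCA
LCA = 18


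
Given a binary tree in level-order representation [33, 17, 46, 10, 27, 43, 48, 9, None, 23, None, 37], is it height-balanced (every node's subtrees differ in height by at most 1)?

Tree (level-order array): [33, 17, 46, 10, 27, 43, 48, 9, None, 23, None, 37]
Definition: a tree is height-balanced if, at every node, |h(left) - h(right)| <= 1 (empty subtree has height -1).
Bottom-up per-node check:
  node 9: h_left=-1, h_right=-1, diff=0 [OK], height=0
  node 10: h_left=0, h_right=-1, diff=1 [OK], height=1
  node 23: h_left=-1, h_right=-1, diff=0 [OK], height=0
  node 27: h_left=0, h_right=-1, diff=1 [OK], height=1
  node 17: h_left=1, h_right=1, diff=0 [OK], height=2
  node 37: h_left=-1, h_right=-1, diff=0 [OK], height=0
  node 43: h_left=0, h_right=-1, diff=1 [OK], height=1
  node 48: h_left=-1, h_right=-1, diff=0 [OK], height=0
  node 46: h_left=1, h_right=0, diff=1 [OK], height=2
  node 33: h_left=2, h_right=2, diff=0 [OK], height=3
All nodes satisfy the balance condition.
Result: Balanced


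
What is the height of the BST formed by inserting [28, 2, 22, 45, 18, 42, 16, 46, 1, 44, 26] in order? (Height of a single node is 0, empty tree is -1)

Insertion order: [28, 2, 22, 45, 18, 42, 16, 46, 1, 44, 26]
Tree (level-order array): [28, 2, 45, 1, 22, 42, 46, None, None, 18, 26, None, 44, None, None, 16]
Compute height bottom-up (empty subtree = -1):
  height(1) = 1 + max(-1, -1) = 0
  height(16) = 1 + max(-1, -1) = 0
  height(18) = 1 + max(0, -1) = 1
  height(26) = 1 + max(-1, -1) = 0
  height(22) = 1 + max(1, 0) = 2
  height(2) = 1 + max(0, 2) = 3
  height(44) = 1 + max(-1, -1) = 0
  height(42) = 1 + max(-1, 0) = 1
  height(46) = 1 + max(-1, -1) = 0
  height(45) = 1 + max(1, 0) = 2
  height(28) = 1 + max(3, 2) = 4
Height = 4


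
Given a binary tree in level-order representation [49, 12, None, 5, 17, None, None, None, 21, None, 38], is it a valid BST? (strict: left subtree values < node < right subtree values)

Level-order array: [49, 12, None, 5, 17, None, None, None, 21, None, 38]
Validate using subtree bounds (lo, hi): at each node, require lo < value < hi,
then recurse left with hi=value and right with lo=value.
Preorder trace (stopping at first violation):
  at node 49 with bounds (-inf, +inf): OK
  at node 12 with bounds (-inf, 49): OK
  at node 5 with bounds (-inf, 12): OK
  at node 17 with bounds (12, 49): OK
  at node 21 with bounds (17, 49): OK
  at node 38 with bounds (21, 49): OK
No violation found at any node.
Result: Valid BST


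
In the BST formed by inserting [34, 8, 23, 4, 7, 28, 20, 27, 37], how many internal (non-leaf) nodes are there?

Tree built from: [34, 8, 23, 4, 7, 28, 20, 27, 37]
Tree (level-order array): [34, 8, 37, 4, 23, None, None, None, 7, 20, 28, None, None, None, None, 27]
Rule: An internal node has at least one child.
Per-node child counts:
  node 34: 2 child(ren)
  node 8: 2 child(ren)
  node 4: 1 child(ren)
  node 7: 0 child(ren)
  node 23: 2 child(ren)
  node 20: 0 child(ren)
  node 28: 1 child(ren)
  node 27: 0 child(ren)
  node 37: 0 child(ren)
Matching nodes: [34, 8, 4, 23, 28]
Count of internal (non-leaf) nodes: 5


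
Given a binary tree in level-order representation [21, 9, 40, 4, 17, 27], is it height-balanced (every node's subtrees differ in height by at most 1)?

Tree (level-order array): [21, 9, 40, 4, 17, 27]
Definition: a tree is height-balanced if, at every node, |h(left) - h(right)| <= 1 (empty subtree has height -1).
Bottom-up per-node check:
  node 4: h_left=-1, h_right=-1, diff=0 [OK], height=0
  node 17: h_left=-1, h_right=-1, diff=0 [OK], height=0
  node 9: h_left=0, h_right=0, diff=0 [OK], height=1
  node 27: h_left=-1, h_right=-1, diff=0 [OK], height=0
  node 40: h_left=0, h_right=-1, diff=1 [OK], height=1
  node 21: h_left=1, h_right=1, diff=0 [OK], height=2
All nodes satisfy the balance condition.
Result: Balanced


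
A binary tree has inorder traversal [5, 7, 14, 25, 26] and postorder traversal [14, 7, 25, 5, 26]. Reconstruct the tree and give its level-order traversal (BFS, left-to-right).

Inorder:   [5, 7, 14, 25, 26]
Postorder: [14, 7, 25, 5, 26]
Algorithm: postorder visits root last, so walk postorder right-to-left;
each value is the root of the current inorder slice — split it at that
value, recurse on the right subtree first, then the left.
Recursive splits:
  root=26; inorder splits into left=[5, 7, 14, 25], right=[]
  root=5; inorder splits into left=[], right=[7, 14, 25]
  root=25; inorder splits into left=[7, 14], right=[]
  root=7; inorder splits into left=[], right=[14]
  root=14; inorder splits into left=[], right=[]
Reconstructed level-order: [26, 5, 25, 7, 14]


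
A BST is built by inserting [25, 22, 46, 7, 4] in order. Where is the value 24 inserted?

Starting tree (level order): [25, 22, 46, 7, None, None, None, 4]
Insertion path: 25 -> 22
Result: insert 24 as right child of 22
Final tree (level order): [25, 22, 46, 7, 24, None, None, 4]


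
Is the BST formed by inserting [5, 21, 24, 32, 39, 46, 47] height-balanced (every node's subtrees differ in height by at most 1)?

Tree (level-order array): [5, None, 21, None, 24, None, 32, None, 39, None, 46, None, 47]
Definition: a tree is height-balanced if, at every node, |h(left) - h(right)| <= 1 (empty subtree has height -1).
Bottom-up per-node check:
  node 47: h_left=-1, h_right=-1, diff=0 [OK], height=0
  node 46: h_left=-1, h_right=0, diff=1 [OK], height=1
  node 39: h_left=-1, h_right=1, diff=2 [FAIL (|-1-1|=2 > 1)], height=2
  node 32: h_left=-1, h_right=2, diff=3 [FAIL (|-1-2|=3 > 1)], height=3
  node 24: h_left=-1, h_right=3, diff=4 [FAIL (|-1-3|=4 > 1)], height=4
  node 21: h_left=-1, h_right=4, diff=5 [FAIL (|-1-4|=5 > 1)], height=5
  node 5: h_left=-1, h_right=5, diff=6 [FAIL (|-1-5|=6 > 1)], height=6
Node 39 violates the condition: |-1 - 1| = 2 > 1.
Result: Not balanced


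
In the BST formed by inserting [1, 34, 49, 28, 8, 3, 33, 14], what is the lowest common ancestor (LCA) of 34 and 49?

Tree insertion order: [1, 34, 49, 28, 8, 3, 33, 14]
Tree (level-order array): [1, None, 34, 28, 49, 8, 33, None, None, 3, 14]
In a BST, the LCA of p=34, q=49 is the first node v on the
root-to-leaf path with p <= v <= q (go left if both < v, right if both > v).
Walk from root:
  at 1: both 34 and 49 > 1, go right
  at 34: 34 <= 34 <= 49, this is the LCA
LCA = 34


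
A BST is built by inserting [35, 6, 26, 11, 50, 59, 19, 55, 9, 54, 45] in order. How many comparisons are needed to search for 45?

Search path for 45: 35 -> 50 -> 45
Found: True
Comparisons: 3


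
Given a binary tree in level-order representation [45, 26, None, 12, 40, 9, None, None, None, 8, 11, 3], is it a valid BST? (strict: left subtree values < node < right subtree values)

Level-order array: [45, 26, None, 12, 40, 9, None, None, None, 8, 11, 3]
Validate using subtree bounds (lo, hi): at each node, require lo < value < hi,
then recurse left with hi=value and right with lo=value.
Preorder trace (stopping at first violation):
  at node 45 with bounds (-inf, +inf): OK
  at node 26 with bounds (-inf, 45): OK
  at node 12 with bounds (-inf, 26): OK
  at node 9 with bounds (-inf, 12): OK
  at node 8 with bounds (-inf, 9): OK
  at node 3 with bounds (-inf, 8): OK
  at node 11 with bounds (9, 12): OK
  at node 40 with bounds (26, 45): OK
No violation found at any node.
Result: Valid BST


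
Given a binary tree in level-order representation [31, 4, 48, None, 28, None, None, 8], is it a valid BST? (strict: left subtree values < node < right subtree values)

Level-order array: [31, 4, 48, None, 28, None, None, 8]
Validate using subtree bounds (lo, hi): at each node, require lo < value < hi,
then recurse left with hi=value and right with lo=value.
Preorder trace (stopping at first violation):
  at node 31 with bounds (-inf, +inf): OK
  at node 4 with bounds (-inf, 31): OK
  at node 28 with bounds (4, 31): OK
  at node 8 with bounds (4, 28): OK
  at node 48 with bounds (31, +inf): OK
No violation found at any node.
Result: Valid BST


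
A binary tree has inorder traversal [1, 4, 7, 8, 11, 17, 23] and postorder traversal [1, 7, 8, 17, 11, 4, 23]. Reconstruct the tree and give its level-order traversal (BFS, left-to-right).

Inorder:   [1, 4, 7, 8, 11, 17, 23]
Postorder: [1, 7, 8, 17, 11, 4, 23]
Algorithm: postorder visits root last, so walk postorder right-to-left;
each value is the root of the current inorder slice — split it at that
value, recurse on the right subtree first, then the left.
Recursive splits:
  root=23; inorder splits into left=[1, 4, 7, 8, 11, 17], right=[]
  root=4; inorder splits into left=[1], right=[7, 8, 11, 17]
  root=11; inorder splits into left=[7, 8], right=[17]
  root=17; inorder splits into left=[], right=[]
  root=8; inorder splits into left=[7], right=[]
  root=7; inorder splits into left=[], right=[]
  root=1; inorder splits into left=[], right=[]
Reconstructed level-order: [23, 4, 1, 11, 8, 17, 7]


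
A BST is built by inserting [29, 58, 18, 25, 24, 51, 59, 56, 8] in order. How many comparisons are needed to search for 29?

Search path for 29: 29
Found: True
Comparisons: 1


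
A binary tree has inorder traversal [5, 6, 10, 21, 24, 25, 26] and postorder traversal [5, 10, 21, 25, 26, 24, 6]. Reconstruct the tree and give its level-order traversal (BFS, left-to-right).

Inorder:   [5, 6, 10, 21, 24, 25, 26]
Postorder: [5, 10, 21, 25, 26, 24, 6]
Algorithm: postorder visits root last, so walk postorder right-to-left;
each value is the root of the current inorder slice — split it at that
value, recurse on the right subtree first, then the left.
Recursive splits:
  root=6; inorder splits into left=[5], right=[10, 21, 24, 25, 26]
  root=24; inorder splits into left=[10, 21], right=[25, 26]
  root=26; inorder splits into left=[25], right=[]
  root=25; inorder splits into left=[], right=[]
  root=21; inorder splits into left=[10], right=[]
  root=10; inorder splits into left=[], right=[]
  root=5; inorder splits into left=[], right=[]
Reconstructed level-order: [6, 5, 24, 21, 26, 10, 25]


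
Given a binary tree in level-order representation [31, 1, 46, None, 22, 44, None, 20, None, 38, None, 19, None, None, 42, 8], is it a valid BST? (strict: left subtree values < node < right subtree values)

Level-order array: [31, 1, 46, None, 22, 44, None, 20, None, 38, None, 19, None, None, 42, 8]
Validate using subtree bounds (lo, hi): at each node, require lo < value < hi,
then recurse left with hi=value and right with lo=value.
Preorder trace (stopping at first violation):
  at node 31 with bounds (-inf, +inf): OK
  at node 1 with bounds (-inf, 31): OK
  at node 22 with bounds (1, 31): OK
  at node 20 with bounds (1, 22): OK
  at node 19 with bounds (1, 20): OK
  at node 8 with bounds (1, 19): OK
  at node 46 with bounds (31, +inf): OK
  at node 44 with bounds (31, 46): OK
  at node 38 with bounds (31, 44): OK
  at node 42 with bounds (38, 44): OK
No violation found at any node.
Result: Valid BST


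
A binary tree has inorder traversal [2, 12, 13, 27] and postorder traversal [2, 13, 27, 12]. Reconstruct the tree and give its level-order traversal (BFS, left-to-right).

Inorder:   [2, 12, 13, 27]
Postorder: [2, 13, 27, 12]
Algorithm: postorder visits root last, so walk postorder right-to-left;
each value is the root of the current inorder slice — split it at that
value, recurse on the right subtree first, then the left.
Recursive splits:
  root=12; inorder splits into left=[2], right=[13, 27]
  root=27; inorder splits into left=[13], right=[]
  root=13; inorder splits into left=[], right=[]
  root=2; inorder splits into left=[], right=[]
Reconstructed level-order: [12, 2, 27, 13]


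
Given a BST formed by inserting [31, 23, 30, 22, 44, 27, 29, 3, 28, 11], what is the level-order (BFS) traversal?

Tree insertion order: [31, 23, 30, 22, 44, 27, 29, 3, 28, 11]
Tree (level-order array): [31, 23, 44, 22, 30, None, None, 3, None, 27, None, None, 11, None, 29, None, None, 28]
BFS from the root, enqueuing left then right child of each popped node:
  queue [31] -> pop 31, enqueue [23, 44], visited so far: [31]
  queue [23, 44] -> pop 23, enqueue [22, 30], visited so far: [31, 23]
  queue [44, 22, 30] -> pop 44, enqueue [none], visited so far: [31, 23, 44]
  queue [22, 30] -> pop 22, enqueue [3], visited so far: [31, 23, 44, 22]
  queue [30, 3] -> pop 30, enqueue [27], visited so far: [31, 23, 44, 22, 30]
  queue [3, 27] -> pop 3, enqueue [11], visited so far: [31, 23, 44, 22, 30, 3]
  queue [27, 11] -> pop 27, enqueue [29], visited so far: [31, 23, 44, 22, 30, 3, 27]
  queue [11, 29] -> pop 11, enqueue [none], visited so far: [31, 23, 44, 22, 30, 3, 27, 11]
  queue [29] -> pop 29, enqueue [28], visited so far: [31, 23, 44, 22, 30, 3, 27, 11, 29]
  queue [28] -> pop 28, enqueue [none], visited so far: [31, 23, 44, 22, 30, 3, 27, 11, 29, 28]
Result: [31, 23, 44, 22, 30, 3, 27, 11, 29, 28]


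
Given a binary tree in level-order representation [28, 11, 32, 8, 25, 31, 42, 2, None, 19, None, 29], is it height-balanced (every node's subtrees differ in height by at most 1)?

Tree (level-order array): [28, 11, 32, 8, 25, 31, 42, 2, None, 19, None, 29]
Definition: a tree is height-balanced if, at every node, |h(left) - h(right)| <= 1 (empty subtree has height -1).
Bottom-up per-node check:
  node 2: h_left=-1, h_right=-1, diff=0 [OK], height=0
  node 8: h_left=0, h_right=-1, diff=1 [OK], height=1
  node 19: h_left=-1, h_right=-1, diff=0 [OK], height=0
  node 25: h_left=0, h_right=-1, diff=1 [OK], height=1
  node 11: h_left=1, h_right=1, diff=0 [OK], height=2
  node 29: h_left=-1, h_right=-1, diff=0 [OK], height=0
  node 31: h_left=0, h_right=-1, diff=1 [OK], height=1
  node 42: h_left=-1, h_right=-1, diff=0 [OK], height=0
  node 32: h_left=1, h_right=0, diff=1 [OK], height=2
  node 28: h_left=2, h_right=2, diff=0 [OK], height=3
All nodes satisfy the balance condition.
Result: Balanced


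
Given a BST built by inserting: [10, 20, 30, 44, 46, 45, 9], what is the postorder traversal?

Tree insertion order: [10, 20, 30, 44, 46, 45, 9]
Tree (level-order array): [10, 9, 20, None, None, None, 30, None, 44, None, 46, 45]
Postorder traversal: [9, 45, 46, 44, 30, 20, 10]


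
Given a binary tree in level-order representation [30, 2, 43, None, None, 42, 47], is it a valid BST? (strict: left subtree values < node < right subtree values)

Level-order array: [30, 2, 43, None, None, 42, 47]
Validate using subtree bounds (lo, hi): at each node, require lo < value < hi,
then recurse left with hi=value and right with lo=value.
Preorder trace (stopping at first violation):
  at node 30 with bounds (-inf, +inf): OK
  at node 2 with bounds (-inf, 30): OK
  at node 43 with bounds (30, +inf): OK
  at node 42 with bounds (30, 43): OK
  at node 47 with bounds (43, +inf): OK
No violation found at any node.
Result: Valid BST


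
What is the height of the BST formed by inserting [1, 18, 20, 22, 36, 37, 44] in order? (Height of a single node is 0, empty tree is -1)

Insertion order: [1, 18, 20, 22, 36, 37, 44]
Tree (level-order array): [1, None, 18, None, 20, None, 22, None, 36, None, 37, None, 44]
Compute height bottom-up (empty subtree = -1):
  height(44) = 1 + max(-1, -1) = 0
  height(37) = 1 + max(-1, 0) = 1
  height(36) = 1 + max(-1, 1) = 2
  height(22) = 1 + max(-1, 2) = 3
  height(20) = 1 + max(-1, 3) = 4
  height(18) = 1 + max(-1, 4) = 5
  height(1) = 1 + max(-1, 5) = 6
Height = 6


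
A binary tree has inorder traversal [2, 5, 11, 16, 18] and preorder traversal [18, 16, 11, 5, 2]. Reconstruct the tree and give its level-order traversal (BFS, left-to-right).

Inorder:  [2, 5, 11, 16, 18]
Preorder: [18, 16, 11, 5, 2]
Algorithm: preorder visits root first, so consume preorder in order;
for each root, split the current inorder slice at that value into
left-subtree inorder and right-subtree inorder, then recurse.
Recursive splits:
  root=18; inorder splits into left=[2, 5, 11, 16], right=[]
  root=16; inorder splits into left=[2, 5, 11], right=[]
  root=11; inorder splits into left=[2, 5], right=[]
  root=5; inorder splits into left=[2], right=[]
  root=2; inorder splits into left=[], right=[]
Reconstructed level-order: [18, 16, 11, 5, 2]


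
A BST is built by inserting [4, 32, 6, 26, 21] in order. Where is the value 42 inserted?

Starting tree (level order): [4, None, 32, 6, None, None, 26, 21]
Insertion path: 4 -> 32
Result: insert 42 as right child of 32
Final tree (level order): [4, None, 32, 6, 42, None, 26, None, None, 21]


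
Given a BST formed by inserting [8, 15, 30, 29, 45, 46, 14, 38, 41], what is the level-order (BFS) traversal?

Tree insertion order: [8, 15, 30, 29, 45, 46, 14, 38, 41]
Tree (level-order array): [8, None, 15, 14, 30, None, None, 29, 45, None, None, 38, 46, None, 41]
BFS from the root, enqueuing left then right child of each popped node:
  queue [8] -> pop 8, enqueue [15], visited so far: [8]
  queue [15] -> pop 15, enqueue [14, 30], visited so far: [8, 15]
  queue [14, 30] -> pop 14, enqueue [none], visited so far: [8, 15, 14]
  queue [30] -> pop 30, enqueue [29, 45], visited so far: [8, 15, 14, 30]
  queue [29, 45] -> pop 29, enqueue [none], visited so far: [8, 15, 14, 30, 29]
  queue [45] -> pop 45, enqueue [38, 46], visited so far: [8, 15, 14, 30, 29, 45]
  queue [38, 46] -> pop 38, enqueue [41], visited so far: [8, 15, 14, 30, 29, 45, 38]
  queue [46, 41] -> pop 46, enqueue [none], visited so far: [8, 15, 14, 30, 29, 45, 38, 46]
  queue [41] -> pop 41, enqueue [none], visited so far: [8, 15, 14, 30, 29, 45, 38, 46, 41]
Result: [8, 15, 14, 30, 29, 45, 38, 46, 41]


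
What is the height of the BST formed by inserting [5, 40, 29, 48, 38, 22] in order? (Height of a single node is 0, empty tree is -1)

Insertion order: [5, 40, 29, 48, 38, 22]
Tree (level-order array): [5, None, 40, 29, 48, 22, 38]
Compute height bottom-up (empty subtree = -1):
  height(22) = 1 + max(-1, -1) = 0
  height(38) = 1 + max(-1, -1) = 0
  height(29) = 1 + max(0, 0) = 1
  height(48) = 1 + max(-1, -1) = 0
  height(40) = 1 + max(1, 0) = 2
  height(5) = 1 + max(-1, 2) = 3
Height = 3


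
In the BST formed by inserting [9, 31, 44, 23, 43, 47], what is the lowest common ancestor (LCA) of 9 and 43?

Tree insertion order: [9, 31, 44, 23, 43, 47]
Tree (level-order array): [9, None, 31, 23, 44, None, None, 43, 47]
In a BST, the LCA of p=9, q=43 is the first node v on the
root-to-leaf path with p <= v <= q (go left if both < v, right if both > v).
Walk from root:
  at 9: 9 <= 9 <= 43, this is the LCA
LCA = 9


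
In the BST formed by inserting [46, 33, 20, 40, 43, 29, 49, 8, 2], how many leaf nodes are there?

Tree built from: [46, 33, 20, 40, 43, 29, 49, 8, 2]
Tree (level-order array): [46, 33, 49, 20, 40, None, None, 8, 29, None, 43, 2]
Rule: A leaf has 0 children.
Per-node child counts:
  node 46: 2 child(ren)
  node 33: 2 child(ren)
  node 20: 2 child(ren)
  node 8: 1 child(ren)
  node 2: 0 child(ren)
  node 29: 0 child(ren)
  node 40: 1 child(ren)
  node 43: 0 child(ren)
  node 49: 0 child(ren)
Matching nodes: [2, 29, 43, 49]
Count of leaf nodes: 4


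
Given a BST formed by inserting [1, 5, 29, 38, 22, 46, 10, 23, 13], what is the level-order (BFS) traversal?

Tree insertion order: [1, 5, 29, 38, 22, 46, 10, 23, 13]
Tree (level-order array): [1, None, 5, None, 29, 22, 38, 10, 23, None, 46, None, 13]
BFS from the root, enqueuing left then right child of each popped node:
  queue [1] -> pop 1, enqueue [5], visited so far: [1]
  queue [5] -> pop 5, enqueue [29], visited so far: [1, 5]
  queue [29] -> pop 29, enqueue [22, 38], visited so far: [1, 5, 29]
  queue [22, 38] -> pop 22, enqueue [10, 23], visited so far: [1, 5, 29, 22]
  queue [38, 10, 23] -> pop 38, enqueue [46], visited so far: [1, 5, 29, 22, 38]
  queue [10, 23, 46] -> pop 10, enqueue [13], visited so far: [1, 5, 29, 22, 38, 10]
  queue [23, 46, 13] -> pop 23, enqueue [none], visited so far: [1, 5, 29, 22, 38, 10, 23]
  queue [46, 13] -> pop 46, enqueue [none], visited so far: [1, 5, 29, 22, 38, 10, 23, 46]
  queue [13] -> pop 13, enqueue [none], visited so far: [1, 5, 29, 22, 38, 10, 23, 46, 13]
Result: [1, 5, 29, 22, 38, 10, 23, 46, 13]


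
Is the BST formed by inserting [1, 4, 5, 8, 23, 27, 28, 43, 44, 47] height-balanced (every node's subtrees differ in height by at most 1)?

Tree (level-order array): [1, None, 4, None, 5, None, 8, None, 23, None, 27, None, 28, None, 43, None, 44, None, 47]
Definition: a tree is height-balanced if, at every node, |h(left) - h(right)| <= 1 (empty subtree has height -1).
Bottom-up per-node check:
  node 47: h_left=-1, h_right=-1, diff=0 [OK], height=0
  node 44: h_left=-1, h_right=0, diff=1 [OK], height=1
  node 43: h_left=-1, h_right=1, diff=2 [FAIL (|-1-1|=2 > 1)], height=2
  node 28: h_left=-1, h_right=2, diff=3 [FAIL (|-1-2|=3 > 1)], height=3
  node 27: h_left=-1, h_right=3, diff=4 [FAIL (|-1-3|=4 > 1)], height=4
  node 23: h_left=-1, h_right=4, diff=5 [FAIL (|-1-4|=5 > 1)], height=5
  node 8: h_left=-1, h_right=5, diff=6 [FAIL (|-1-5|=6 > 1)], height=6
  node 5: h_left=-1, h_right=6, diff=7 [FAIL (|-1-6|=7 > 1)], height=7
  node 4: h_left=-1, h_right=7, diff=8 [FAIL (|-1-7|=8 > 1)], height=8
  node 1: h_left=-1, h_right=8, diff=9 [FAIL (|-1-8|=9 > 1)], height=9
Node 43 violates the condition: |-1 - 1| = 2 > 1.
Result: Not balanced


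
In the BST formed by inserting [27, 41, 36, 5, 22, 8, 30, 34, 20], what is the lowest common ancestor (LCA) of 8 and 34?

Tree insertion order: [27, 41, 36, 5, 22, 8, 30, 34, 20]
Tree (level-order array): [27, 5, 41, None, 22, 36, None, 8, None, 30, None, None, 20, None, 34]
In a BST, the LCA of p=8, q=34 is the first node v on the
root-to-leaf path with p <= v <= q (go left if both < v, right if both > v).
Walk from root:
  at 27: 8 <= 27 <= 34, this is the LCA
LCA = 27


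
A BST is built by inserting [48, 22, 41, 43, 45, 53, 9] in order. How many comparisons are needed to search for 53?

Search path for 53: 48 -> 53
Found: True
Comparisons: 2


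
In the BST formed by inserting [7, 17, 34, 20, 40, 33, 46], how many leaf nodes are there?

Tree built from: [7, 17, 34, 20, 40, 33, 46]
Tree (level-order array): [7, None, 17, None, 34, 20, 40, None, 33, None, 46]
Rule: A leaf has 0 children.
Per-node child counts:
  node 7: 1 child(ren)
  node 17: 1 child(ren)
  node 34: 2 child(ren)
  node 20: 1 child(ren)
  node 33: 0 child(ren)
  node 40: 1 child(ren)
  node 46: 0 child(ren)
Matching nodes: [33, 46]
Count of leaf nodes: 2


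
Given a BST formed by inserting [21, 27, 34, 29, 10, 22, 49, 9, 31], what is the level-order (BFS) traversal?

Tree insertion order: [21, 27, 34, 29, 10, 22, 49, 9, 31]
Tree (level-order array): [21, 10, 27, 9, None, 22, 34, None, None, None, None, 29, 49, None, 31]
BFS from the root, enqueuing left then right child of each popped node:
  queue [21] -> pop 21, enqueue [10, 27], visited so far: [21]
  queue [10, 27] -> pop 10, enqueue [9], visited so far: [21, 10]
  queue [27, 9] -> pop 27, enqueue [22, 34], visited so far: [21, 10, 27]
  queue [9, 22, 34] -> pop 9, enqueue [none], visited so far: [21, 10, 27, 9]
  queue [22, 34] -> pop 22, enqueue [none], visited so far: [21, 10, 27, 9, 22]
  queue [34] -> pop 34, enqueue [29, 49], visited so far: [21, 10, 27, 9, 22, 34]
  queue [29, 49] -> pop 29, enqueue [31], visited so far: [21, 10, 27, 9, 22, 34, 29]
  queue [49, 31] -> pop 49, enqueue [none], visited so far: [21, 10, 27, 9, 22, 34, 29, 49]
  queue [31] -> pop 31, enqueue [none], visited so far: [21, 10, 27, 9, 22, 34, 29, 49, 31]
Result: [21, 10, 27, 9, 22, 34, 29, 49, 31]


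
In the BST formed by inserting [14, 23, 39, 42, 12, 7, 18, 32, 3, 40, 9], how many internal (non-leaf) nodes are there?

Tree built from: [14, 23, 39, 42, 12, 7, 18, 32, 3, 40, 9]
Tree (level-order array): [14, 12, 23, 7, None, 18, 39, 3, 9, None, None, 32, 42, None, None, None, None, None, None, 40]
Rule: An internal node has at least one child.
Per-node child counts:
  node 14: 2 child(ren)
  node 12: 1 child(ren)
  node 7: 2 child(ren)
  node 3: 0 child(ren)
  node 9: 0 child(ren)
  node 23: 2 child(ren)
  node 18: 0 child(ren)
  node 39: 2 child(ren)
  node 32: 0 child(ren)
  node 42: 1 child(ren)
  node 40: 0 child(ren)
Matching nodes: [14, 12, 7, 23, 39, 42]
Count of internal (non-leaf) nodes: 6


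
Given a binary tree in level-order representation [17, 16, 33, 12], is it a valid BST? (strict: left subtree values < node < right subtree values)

Level-order array: [17, 16, 33, 12]
Validate using subtree bounds (lo, hi): at each node, require lo < value < hi,
then recurse left with hi=value and right with lo=value.
Preorder trace (stopping at first violation):
  at node 17 with bounds (-inf, +inf): OK
  at node 16 with bounds (-inf, 17): OK
  at node 12 with bounds (-inf, 16): OK
  at node 33 with bounds (17, +inf): OK
No violation found at any node.
Result: Valid BST
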